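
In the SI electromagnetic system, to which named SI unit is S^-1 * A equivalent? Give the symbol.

V

S = 1/Ω (conductance is reciprocal resistance),
    = kg⁻¹·m⁻²·s³·A².
So S⁻¹ = kg·m²·s⁻³·A⁻².
Combining: S⁻¹·A = (kg·m²·s⁻³·A⁻²) · A = kg·m²·s⁻³·A⁻¹.
kg·m²·s⁻³·A⁻¹ is the base-SI form of the volt.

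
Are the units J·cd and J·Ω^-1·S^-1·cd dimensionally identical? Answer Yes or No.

Yes

Left side:
  J = N·m (work = force × distance),
      = kg·m²·s⁻².
  Combining: J·cd = (kg·m²·s⁻²) · cd = kg·m²·s⁻²·cd.
Right side:
  J = N·m (work = force × distance),
      = kg·m²·s⁻².
  Ω = V/A (resistance = voltage per current),
      = kg·m²·s⁻³·A⁻².
  So Ω⁻¹ = kg⁻¹·m⁻²·s³·A².
  S = 1/Ω (conductance is reciprocal resistance),
      = kg⁻¹·m⁻²·s³·A².
  So S⁻¹ = kg·m²·s⁻³·A⁻².
  Combining: J·Ω⁻¹·S⁻¹·cd = (kg·m²·s⁻²) · (kg⁻¹·m⁻²·s³·A²) · (kg·m²·s⁻³·A⁻²) · cd = kg·m²·s⁻²·cd.
Both reduce to kg·m²·s⁻²·cd.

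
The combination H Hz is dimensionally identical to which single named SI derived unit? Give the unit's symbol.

H = kg·m²·s⁻²·A⁻².
Hz = s⁻¹.
Combining: H·Hz = (kg·m²·s⁻²·A⁻²) · s⁻¹ = kg·m²·s⁻³·A⁻².
kg·m²·s⁻³·A⁻² is the base-SI form of the ohm.

Ω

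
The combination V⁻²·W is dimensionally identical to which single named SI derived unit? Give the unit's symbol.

V = W/A (potential = power per current),
    = kg·m²·s⁻³·A⁻¹.
So V⁻² = kg⁻²·m⁻⁴·s⁶·A².
W = J/s (power = energy per time),
    = kg·m²·s⁻³.
Combining: V⁻²·W = (kg⁻²·m⁻⁴·s⁶·A²) · (kg·m²·s⁻³) = kg⁻¹·m⁻²·s³·A².
kg⁻¹·m⁻²·s³·A² is the base-SI form of the siemens.

S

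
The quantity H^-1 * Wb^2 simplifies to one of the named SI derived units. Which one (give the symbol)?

J

H = Wb/A (inductance = flux per current),
    = kg·m²·s⁻²·A⁻².
So H⁻¹ = kg⁻¹·m⁻²·s²·A².
Wb = V·s (flux: a volt is a weber per second),
    = kg·m²·s⁻²·A⁻¹.
So Wb² = kg²·m⁴·s⁻⁴·A⁻².
Combining: H⁻¹·Wb² = (kg⁻¹·m⁻²·s²·A²) · (kg²·m⁴·s⁻⁴·A⁻²) = kg·m²·s⁻².
kg·m²·s⁻² is the base-SI form of the joule.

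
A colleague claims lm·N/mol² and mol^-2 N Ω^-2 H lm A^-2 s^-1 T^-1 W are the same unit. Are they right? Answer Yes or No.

No

Left side:
  lm = cd.
  N = kg·m·s⁻².
  Combining: mol⁻²·lm·N = mol⁻² · cd · (kg·m·s⁻²) = kg·m·s⁻²·mol⁻²·cd.
Right side:
  N = kg·m/s² = kg·m·s⁻² (force = mass × acceleration).
  Ω = V/A (resistance = voltage per current),
      = kg·m²·s⁻³·A⁻².
  So Ω⁻² = kg⁻²·m⁻⁴·s⁶·A⁴.
  H = Wb/A (inductance = flux per current),
      = kg·m²·s⁻²·A⁻².
  lm = cd·sr = cd (luminous flux; sr is dimensionless).
  T = Wb/m² (flux density = flux per area),
      = kg·s⁻²·A⁻¹.
  So T⁻¹ = kg⁻¹·s²·A.
  W = J/s (power = energy per time),
      = kg·m²·s⁻³.
  Combining: mol⁻²·N·Ω⁻²·H·lm·A⁻²·s⁻¹·T⁻¹·W = mol⁻² · (kg·m·s⁻²) · (kg⁻²·m⁻⁴·s⁶·A⁴) · (kg·m²·s⁻²·A⁻²) · cd · A⁻² · s⁻¹ · (kg⁻¹·s²·A) · (kg·m²·s⁻³) = m·A·mol⁻²·cd.
Left is kg·m·s⁻²·mol⁻²·cd; right is m·A·mol⁻²·cd — different.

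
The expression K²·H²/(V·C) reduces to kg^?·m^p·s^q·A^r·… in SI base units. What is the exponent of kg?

1

V = kg·m²·s⁻³·A⁻¹.
So V⁻¹ = kg⁻¹·m⁻²·s³·A.
H = kg·m²·s⁻²·A⁻².
So H² = kg²·m⁴·s⁻⁴·A⁻⁴.
C = s·A.
So C⁻¹ = s⁻¹·A⁻¹.
Combining: K²·V⁻¹·H²·C⁻¹ = K² · (kg⁻¹·m⁻²·s³·A) · (kg²·m⁴·s⁻⁴·A⁻⁴) · (s⁻¹·A⁻¹) = kg·m²·s⁻²·A⁻⁴·K².
The exponent of kg is 1.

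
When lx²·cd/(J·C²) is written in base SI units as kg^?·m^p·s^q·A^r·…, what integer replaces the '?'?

-1

J = N·m (work = force × distance),
    = kg·m²·s⁻².
So J⁻¹ = kg⁻¹·m⁻²·s².
lx = lm/m² (illuminance = luminous flux per area),
    = m⁻²·cd.
So lx² = m⁻⁴·cd².
C = A·s = s·A (charge = current × time).
So C⁻² = s⁻²·A⁻².
Combining: J⁻¹·lx²·cd·C⁻² = (kg⁻¹·m⁻²·s²) · (m⁻⁴·cd²) · cd · (s⁻²·A⁻²) = kg⁻¹·m⁻⁶·A⁻²·cd³.
The exponent of kg is -1.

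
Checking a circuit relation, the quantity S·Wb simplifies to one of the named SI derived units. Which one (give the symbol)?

C

S = kg⁻¹·m⁻²·s³·A².
Wb = kg·m²·s⁻²·A⁻¹.
Combining: S·Wb = (kg⁻¹·m⁻²·s³·A²) · (kg·m²·s⁻²·A⁻¹) = s·A.
s·A is the base-SI form of the coulomb.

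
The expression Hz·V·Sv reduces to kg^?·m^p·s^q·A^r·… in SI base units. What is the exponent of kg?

Hz = 1/s = s⁻¹ (frequency is cycles per second).
V = W/A (potential = power per current),
    = kg·m²·s⁻³·A⁻¹.
Sv = J/kg (equivalent dose = energy per mass),
    = m²·s⁻².
Combining: Hz·V·Sv = s⁻¹ · (kg·m²·s⁻³·A⁻¹) · (m²·s⁻²) = kg·m⁴·s⁻⁶·A⁻¹.
The exponent of kg is 1.

1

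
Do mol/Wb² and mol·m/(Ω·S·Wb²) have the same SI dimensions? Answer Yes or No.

Left side:
  Wb = V·s (flux: a volt is a weber per second),
      = kg·m²·s⁻²·A⁻¹.
  So Wb⁻² = kg⁻²·m⁻⁴·s⁴·A².
  Combining: Wb⁻²·mol = (kg⁻²·m⁻⁴·s⁴·A²) · mol = kg⁻²·m⁻⁴·s⁴·A²·mol.
Right side:
  Ω = V/A (resistance = voltage per current),
      = kg·m²·s⁻³·A⁻².
  So Ω⁻¹ = kg⁻¹·m⁻²·s³·A².
  S = 1/Ω (conductance is reciprocal resistance),
      = kg⁻¹·m⁻²·s³·A².
  So S⁻¹ = kg·m²·s⁻³·A⁻².
  Wb = V·s (flux: a volt is a weber per second),
      = kg·m²·s⁻²·A⁻¹.
  So Wb⁻² = kg⁻²·m⁻⁴·s⁴·A².
  Combining: Ω⁻¹·mol·m·S⁻¹·Wb⁻² = (kg⁻¹·m⁻²·s³·A²) · mol · m · (kg·m²·s⁻³·A⁻²) · (kg⁻²·m⁻⁴·s⁴·A²) = kg⁻²·m⁻³·s⁴·A²·mol.
Left is kg⁻²·m⁻⁴·s⁴·A²·mol; right is kg⁻²·m⁻³·s⁴·A²·mol — different.

No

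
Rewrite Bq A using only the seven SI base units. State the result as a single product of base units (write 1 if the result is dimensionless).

Bq = s⁻¹.
Combining: Bq·A = s⁻¹ · A = s⁻¹·A.

s⁻¹·A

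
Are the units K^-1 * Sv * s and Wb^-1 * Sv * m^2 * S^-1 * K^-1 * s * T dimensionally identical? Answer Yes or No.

No

Left side:
  Sv = J/kg (equivalent dose = energy per mass),
      = m²·s⁻².
  Combining: K⁻¹·Sv·s = K⁻¹ · (m²·s⁻²) · s = m²·s⁻¹·K⁻¹.
Right side:
  Wb = kg·m²·s⁻²·A⁻¹.
  So Wb⁻¹ = kg⁻¹·m⁻²·s²·A.
  Sv = m²·s⁻².
  S = kg⁻¹·m⁻²·s³·A².
  So S⁻¹ = kg·m²·s⁻³·A⁻².
  T = kg·s⁻²·A⁻¹.
  Combining: Wb⁻¹·Sv·m²·S⁻¹·K⁻¹·s·T = (kg⁻¹·m⁻²·s²·A) · (m²·s⁻²) · m² · (kg·m²·s⁻³·A⁻²) · K⁻¹ · s · (kg·s⁻²·A⁻¹) = kg·m⁴·s⁻⁴·A⁻²·K⁻¹.
Left is m²·s⁻¹·K⁻¹; right is kg·m⁴·s⁻⁴·A⁻²·K⁻¹ — different.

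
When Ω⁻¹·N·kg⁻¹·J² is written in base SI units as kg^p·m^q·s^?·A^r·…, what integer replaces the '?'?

-3

Ω = V/A (resistance = voltage per current),
    = kg·m²·s⁻³·A⁻².
So Ω⁻¹ = kg⁻¹·m⁻²·s³·A².
N = kg·m/s² = kg·m·s⁻² (force = mass × acceleration).
J = N·m (work = force × distance),
    = kg·m²·s⁻².
So J² = kg²·m⁴·s⁻⁴.
Combining: Ω⁻¹·N·kg⁻¹·J² = (kg⁻¹·m⁻²·s³·A²) · (kg·m·s⁻²) · kg⁻¹ · (kg²·m⁴·s⁻⁴) = kg·m³·s⁻³·A².
The exponent of s is -3.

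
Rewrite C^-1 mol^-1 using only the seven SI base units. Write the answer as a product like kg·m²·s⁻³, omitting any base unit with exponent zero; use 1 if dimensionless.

C = s·A.
So C⁻¹ = s⁻¹·A⁻¹.
Combining: C⁻¹·mol⁻¹ = (s⁻¹·A⁻¹) · mol⁻¹ = s⁻¹·A⁻¹·mol⁻¹.

s⁻¹·A⁻¹·mol⁻¹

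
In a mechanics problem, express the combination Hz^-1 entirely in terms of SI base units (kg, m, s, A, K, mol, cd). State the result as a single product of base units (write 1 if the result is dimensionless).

Hz = s⁻¹.
So Hz⁻¹ = s.

s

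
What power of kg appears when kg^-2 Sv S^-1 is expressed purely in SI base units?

Sv = m²·s⁻².
S = kg⁻¹·m⁻²·s³·A².
So S⁻¹ = kg·m²·s⁻³·A⁻².
Combining: kg⁻²·Sv·S⁻¹ = kg⁻² · (m²·s⁻²) · (kg·m²·s⁻³·A⁻²) = kg⁻¹·m⁴·s⁻⁵·A⁻².
The exponent of kg is -1.

-1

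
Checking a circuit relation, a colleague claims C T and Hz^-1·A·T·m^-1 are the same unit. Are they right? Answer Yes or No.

Left side:
  C = s·A.
  T = kg·s⁻²·A⁻¹.
  Combining: C·T = (s·A) · (kg·s⁻²·A⁻¹) = kg·s⁻¹.
Right side:
  Hz = s⁻¹.
  So Hz⁻¹ = s.
  T = kg·s⁻²·A⁻¹.
  Combining: Hz⁻¹·A·T·m⁻¹ = s · A · (kg·s⁻²·A⁻¹) · m⁻¹ = kg·m⁻¹·s⁻¹.
Left is kg·s⁻¹; right is kg·m⁻¹·s⁻¹ — different.

No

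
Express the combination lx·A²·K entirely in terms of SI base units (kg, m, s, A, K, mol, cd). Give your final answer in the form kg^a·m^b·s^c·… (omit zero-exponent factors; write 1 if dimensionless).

m⁻²·A²·K·cd

lx = m⁻²·cd.
Combining: lx·A²·K = (m⁻²·cd) · A² · K = m⁻²·A²·K·cd.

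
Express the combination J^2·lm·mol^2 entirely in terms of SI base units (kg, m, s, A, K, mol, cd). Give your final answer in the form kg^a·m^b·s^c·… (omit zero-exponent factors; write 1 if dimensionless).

J = N·m (work = force × distance),
    = kg·m²·s⁻².
So J² = kg²·m⁴·s⁻⁴.
lm = cd·sr = cd (luminous flux; sr is dimensionless).
Combining: J²·lm·mol² = (kg²·m⁴·s⁻⁴) · cd · mol² = kg²·m⁴·s⁻⁴·mol²·cd.

kg²·m⁴·s⁻⁴·mol²·cd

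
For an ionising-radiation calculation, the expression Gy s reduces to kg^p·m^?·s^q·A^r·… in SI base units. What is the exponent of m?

2

Gy = J/kg (absorbed dose = energy per mass),
    = m²·s⁻².
Combining: Gy·s = (m²·s⁻²) · s = m²·s⁻¹.
The exponent of m is 2.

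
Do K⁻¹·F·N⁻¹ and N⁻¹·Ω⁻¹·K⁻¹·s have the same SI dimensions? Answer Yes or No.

Left side:
  F = C/V (capacitance = charge per voltage),
      = A·s/(kg·m²·s⁻³·A⁻¹) (substituting C and V),
      = kg⁻¹·m⁻²·s⁴·A².
  N = kg·m/s² = kg·m·s⁻² (force = mass × acceleration).
  So N⁻¹ = kg⁻¹·m⁻¹·s².
  Combining: K⁻¹·F·N⁻¹ = K⁻¹ · (kg⁻¹·m⁻²·s⁴·A²) · (kg⁻¹·m⁻¹·s²) = kg⁻²·m⁻³·s⁶·A²·K⁻¹.
Right side:
  N = kg·m·s⁻².
  So N⁻¹ = kg⁻¹·m⁻¹·s².
  Ω = kg·m²·s⁻³·A⁻².
  So Ω⁻¹ = kg⁻¹·m⁻²·s³·A².
  Combining: N⁻¹·Ω⁻¹·K⁻¹·s = (kg⁻¹·m⁻¹·s²) · (kg⁻¹·m⁻²·s³·A²) · K⁻¹ · s = kg⁻²·m⁻³·s⁶·A²·K⁻¹.
Both reduce to kg⁻²·m⁻³·s⁶·A²·K⁻¹.

Yes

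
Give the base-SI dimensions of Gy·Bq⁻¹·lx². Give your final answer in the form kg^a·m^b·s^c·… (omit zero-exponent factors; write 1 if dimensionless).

m⁻²·s⁻¹·cd²

Gy = m²·s⁻².
Bq = s⁻¹.
So Bq⁻¹ = s.
lx = m⁻²·cd.
So lx² = m⁻⁴·cd².
Combining: Gy·Bq⁻¹·lx² = (m²·s⁻²) · s · (m⁻⁴·cd²) = m⁻²·s⁻¹·cd².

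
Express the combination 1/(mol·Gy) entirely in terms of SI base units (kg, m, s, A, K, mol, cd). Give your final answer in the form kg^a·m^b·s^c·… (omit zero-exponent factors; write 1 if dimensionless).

m⁻²·s²·mol⁻¹

Gy = J/kg (absorbed dose = energy per mass),
    = m²·s⁻².
So Gy⁻¹ = m⁻²·s².
Combining: mol⁻¹·Gy⁻¹ = mol⁻¹ · (m⁻²·s²) = m⁻²·s²·mol⁻¹.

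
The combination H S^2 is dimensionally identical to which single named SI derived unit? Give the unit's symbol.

F

H = Wb/A (inductance = flux per current),
    = kg·m²·s⁻²·A⁻².
S = 1/Ω (conductance is reciprocal resistance),
    = kg⁻¹·m⁻²·s³·A².
So S² = kg⁻²·m⁻⁴·s⁶·A⁴.
Combining: H·S² = (kg·m²·s⁻²·A⁻²) · (kg⁻²·m⁻⁴·s⁶·A⁴) = kg⁻¹·m⁻²·s⁴·A².
kg⁻¹·m⁻²·s⁴·A² is the base-SI form of the farad.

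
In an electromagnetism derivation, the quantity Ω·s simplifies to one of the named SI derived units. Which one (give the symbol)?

H

Ω = kg·m²·s⁻³·A⁻².
Combining: Ω·s = (kg·m²·s⁻³·A⁻²) · s = kg·m²·s⁻²·A⁻².
kg·m²·s⁻²·A⁻² is the base-SI form of the henry.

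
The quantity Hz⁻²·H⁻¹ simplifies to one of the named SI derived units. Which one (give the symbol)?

F

Hz = 1/s = s⁻¹ (frequency is cycles per second).
So Hz⁻² = s².
H = Wb/A (inductance = flux per current),
    = kg·m²·s⁻²·A⁻².
So H⁻¹ = kg⁻¹·m⁻²·s²·A².
Combining: Hz⁻²·H⁻¹ = s² · (kg⁻¹·m⁻²·s²·A²) = kg⁻¹·m⁻²·s⁴·A².
kg⁻¹·m⁻²·s⁴·A² is the base-SI form of the farad.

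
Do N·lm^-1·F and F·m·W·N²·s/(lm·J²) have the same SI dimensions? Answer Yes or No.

Yes

Left side:
  N = kg·m·s⁻².
  lm = cd.
  So lm⁻¹ = cd⁻¹.
  F = kg⁻¹·m⁻²·s⁴·A².
  Combining: N·lm⁻¹·F = (kg·m·s⁻²) · cd⁻¹ · (kg⁻¹·m⁻²·s⁴·A²) = m⁻¹·s²·A²·cd⁻¹.
Right side:
  F = kg⁻¹·m⁻²·s⁴·A².
  W = kg·m²·s⁻³.
  N = kg·m·s⁻².
  So N² = kg²·m²·s⁻⁴.
  lm = cd.
  So lm⁻¹ = cd⁻¹.
  J = kg·m²·s⁻².
  So J⁻² = kg⁻²·m⁻⁴·s⁴.
  Combining: F·m·W·N²·s·lm⁻¹·J⁻² = (kg⁻¹·m⁻²·s⁴·A²) · m · (kg·m²·s⁻³) · (kg²·m²·s⁻⁴) · s · cd⁻¹ · (kg⁻²·m⁻⁴·s⁴) = m⁻¹·s²·A²·cd⁻¹.
Both reduce to m⁻¹·s²·A²·cd⁻¹.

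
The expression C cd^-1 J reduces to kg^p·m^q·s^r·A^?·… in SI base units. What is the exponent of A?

1

C = A·s = s·A (charge = current × time).
J = N·m (work = force × distance),
    = kg·m²·s⁻².
Combining: C·cd⁻¹·J = (s·A) · cd⁻¹ · (kg·m²·s⁻²) = kg·m²·s⁻¹·A·cd⁻¹.
The exponent of A is 1.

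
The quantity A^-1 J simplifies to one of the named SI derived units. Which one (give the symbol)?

Wb

J = kg·m²·s⁻².
Combining: A⁻¹·J = A⁻¹ · (kg·m²·s⁻²) = kg·m²·s⁻²·A⁻¹.
kg·m²·s⁻²·A⁻¹ is the base-SI form of the weber.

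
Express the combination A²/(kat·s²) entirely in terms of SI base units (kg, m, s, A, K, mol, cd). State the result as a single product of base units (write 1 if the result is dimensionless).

s⁻¹·A²·mol⁻¹

kat = mol/s = s⁻¹·mol (catalytic activity).
So kat⁻¹ = s·mol⁻¹.
Combining: kat⁻¹·A²·s⁻² = (s·mol⁻¹) · A² · s⁻² = s⁻¹·A²·mol⁻¹.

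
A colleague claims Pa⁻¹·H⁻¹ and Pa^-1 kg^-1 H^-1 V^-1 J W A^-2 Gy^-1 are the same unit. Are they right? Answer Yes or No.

No

Left side:
  Pa = kg·m⁻¹·s⁻².
  So Pa⁻¹ = kg⁻¹·m·s².
  H = kg·m²·s⁻²·A⁻².
  So H⁻¹ = kg⁻¹·m⁻²·s²·A².
  Combining: Pa⁻¹·H⁻¹ = (kg⁻¹·m·s²) · (kg⁻¹·m⁻²·s²·A²) = kg⁻²·m⁻¹·s⁴·A².
Right side:
  Pa = N/m² (pressure = force per area),
      = kg·m⁻¹·s⁻².
  So Pa⁻¹ = kg⁻¹·m·s².
  H = Wb/A (inductance = flux per current),
      = kg·m²·s⁻²·A⁻².
  So H⁻¹ = kg⁻¹·m⁻²·s²·A².
  V = W/A (potential = power per current),
      = kg·m²·s⁻³·A⁻¹.
  So V⁻¹ = kg⁻¹·m⁻²·s³·A.
  J = N·m (work = force × distance),
      = kg·m²·s⁻².
  W = J/s (power = energy per time),
      = kg·m²·s⁻³.
  Gy = J/kg (absorbed dose = energy per mass),
      = m²·s⁻².
  So Gy⁻¹ = m⁻²·s².
  Combining: Pa⁻¹·kg⁻¹·H⁻¹·V⁻¹·J·W·A⁻²·Gy⁻¹ = (kg⁻¹·m·s²) · kg⁻¹ · (kg⁻¹·m⁻²·s²·A²) · (kg⁻¹·m⁻²·s³·A) · (kg·m²·s⁻²) · (kg·m²·s⁻³) · A⁻² · (m⁻²·s²) = kg⁻²·m⁻¹·s⁴·A.
Left is kg⁻²·m⁻¹·s⁴·A²; right is kg⁻²·m⁻¹·s⁴·A — different.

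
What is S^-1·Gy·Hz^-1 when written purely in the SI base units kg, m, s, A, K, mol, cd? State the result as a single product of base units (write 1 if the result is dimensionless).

S = 1/Ω (conductance is reciprocal resistance),
    = kg⁻¹·m⁻²·s³·A².
So S⁻¹ = kg·m²·s⁻³·A⁻².
Gy = J/kg (absorbed dose = energy per mass),
    = m²·s⁻².
Hz = 1/s = s⁻¹ (frequency is cycles per second).
So Hz⁻¹ = s.
Combining: S⁻¹·Gy·Hz⁻¹ = (kg·m²·s⁻³·A⁻²) · (m²·s⁻²) · s = kg·m⁴·s⁻⁴·A⁻².

kg·m⁴·s⁻⁴·A⁻²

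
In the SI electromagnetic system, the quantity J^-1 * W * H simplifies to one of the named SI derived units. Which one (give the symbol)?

J = kg·m²·s⁻².
So J⁻¹ = kg⁻¹·m⁻²·s².
W = kg·m²·s⁻³.
H = kg·m²·s⁻²·A⁻².
Combining: J⁻¹·W·H = (kg⁻¹·m⁻²·s²) · (kg·m²·s⁻³) · (kg·m²·s⁻²·A⁻²) = kg·m²·s⁻³·A⁻².
kg·m²·s⁻³·A⁻² is the base-SI form of the ohm.

Ω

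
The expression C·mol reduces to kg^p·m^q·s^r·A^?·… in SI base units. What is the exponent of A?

C = A·s = s·A (charge = current × time).
Combining: C·mol = (s·A) · mol = s·A·mol.
The exponent of A is 1.

1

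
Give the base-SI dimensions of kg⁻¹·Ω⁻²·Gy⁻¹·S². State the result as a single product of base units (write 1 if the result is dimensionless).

kg⁻⁵·m⁻¹⁰·s¹⁴·A⁸

Ω = V/A (resistance = voltage per current),
    = kg·m²·s⁻³·A⁻².
So Ω⁻² = kg⁻²·m⁻⁴·s⁶·A⁴.
Gy = J/kg (absorbed dose = energy per mass),
    = m²·s⁻².
So Gy⁻¹ = m⁻²·s².
S = 1/Ω (conductance is reciprocal resistance),
    = kg⁻¹·m⁻²·s³·A².
So S² = kg⁻²·m⁻⁴·s⁶·A⁴.
Combining: kg⁻¹·Ω⁻²·Gy⁻¹·S² = kg⁻¹ · (kg⁻²·m⁻⁴·s⁶·A⁴) · (m⁻²·s²) · (kg⁻²·m⁻⁴·s⁶·A⁴) = kg⁻⁵·m⁻¹⁰·s¹⁴·A⁸.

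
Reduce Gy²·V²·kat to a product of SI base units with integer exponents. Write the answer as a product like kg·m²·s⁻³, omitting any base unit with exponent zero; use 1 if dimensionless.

Gy = m²·s⁻².
So Gy² = m⁴·s⁻⁴.
V = kg·m²·s⁻³·A⁻¹.
So V² = kg²·m⁴·s⁻⁶·A⁻².
kat = s⁻¹·mol.
Combining: Gy²·V²·kat = (m⁴·s⁻⁴) · (kg²·m⁴·s⁻⁶·A⁻²) · (s⁻¹·mol) = kg²·m⁸·s⁻¹¹·A⁻²·mol.

kg²·m⁸·s⁻¹¹·A⁻²·mol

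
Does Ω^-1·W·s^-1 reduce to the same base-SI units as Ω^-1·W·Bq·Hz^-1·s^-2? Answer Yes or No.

No

Left side:
  Ω = kg·m²·s⁻³·A⁻².
  So Ω⁻¹ = kg⁻¹·m⁻²·s³·A².
  W = kg·m²·s⁻³.
  Combining: Ω⁻¹·W·s⁻¹ = (kg⁻¹·m⁻²·s³·A²) · (kg·m²·s⁻³) · s⁻¹ = s⁻¹·A².
Right side:
  Ω = kg·m²·s⁻³·A⁻².
  So Ω⁻¹ = kg⁻¹·m⁻²·s³·A².
  W = kg·m²·s⁻³.
  Bq = s⁻¹.
  Hz = s⁻¹.
  So Hz⁻¹ = s.
  Combining: Ω⁻¹·W·Bq·Hz⁻¹·s⁻² = (kg⁻¹·m⁻²·s³·A²) · (kg·m²·s⁻³) · s⁻¹ · s · s⁻² = s⁻²·A².
Left is s⁻¹·A²; right is s⁻²·A² — different.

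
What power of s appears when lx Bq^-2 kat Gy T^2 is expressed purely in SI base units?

lx = m⁻²·cd.
Bq = s⁻¹.
So Bq⁻² = s².
kat = s⁻¹·mol.
Gy = m²·s⁻².
T = kg·s⁻²·A⁻¹.
So T² = kg²·s⁻⁴·A⁻².
Combining: lx·Bq⁻²·kat·Gy·T² = (m⁻²·cd) · s² · (s⁻¹·mol) · (m²·s⁻²) · (kg²·s⁻⁴·A⁻²) = kg²·s⁻⁵·A⁻²·mol·cd.
The exponent of s is -5.

-5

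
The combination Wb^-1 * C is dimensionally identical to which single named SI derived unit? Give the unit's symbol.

Wb = V·s (flux: a volt is a weber per second),
    = kg·m²·s⁻²·A⁻¹.
So Wb⁻¹ = kg⁻¹·m⁻²·s²·A.
C = A·s = s·A (charge = current × time).
Combining: Wb⁻¹·C = (kg⁻¹·m⁻²·s²·A) · (s·A) = kg⁻¹·m⁻²·s³·A².
kg⁻¹·m⁻²·s³·A² is the base-SI form of the siemens.

S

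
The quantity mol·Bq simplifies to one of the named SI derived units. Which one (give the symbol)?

Bq = 1/s = s⁻¹ (activity is decays per second).
Combining: mol·Bq = mol · s⁻¹ = s⁻¹·mol.
s⁻¹·mol is the base-SI form of the katal.

kat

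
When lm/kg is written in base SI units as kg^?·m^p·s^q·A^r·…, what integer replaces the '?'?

lm = cd.
Combining: lm·kg⁻¹ = cd · kg⁻¹ = kg⁻¹·cd.
The exponent of kg is -1.

-1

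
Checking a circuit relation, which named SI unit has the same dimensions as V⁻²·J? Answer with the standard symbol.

V = kg·m²·s⁻³·A⁻¹.
So V⁻² = kg⁻²·m⁻⁴·s⁶·A².
J = kg·m²·s⁻².
Combining: V⁻²·J = (kg⁻²·m⁻⁴·s⁶·A²) · (kg·m²·s⁻²) = kg⁻¹·m⁻²·s⁴·A².
kg⁻¹·m⁻²·s⁴·A² is the base-SI form of the farad.

F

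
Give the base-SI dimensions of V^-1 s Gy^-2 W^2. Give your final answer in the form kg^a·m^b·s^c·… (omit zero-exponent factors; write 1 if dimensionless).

kg·m⁻²·s²·A

V = W/A (potential = power per current),
    = kg·m²·s⁻³·A⁻¹.
So V⁻¹ = kg⁻¹·m⁻²·s³·A.
Gy = J/kg (absorbed dose = energy per mass),
    = m²·s⁻².
So Gy⁻² = m⁻⁴·s⁴.
W = J/s (power = energy per time),
    = kg·m²·s⁻³.
So W² = kg²·m⁴·s⁻⁶.
Combining: V⁻¹·s·Gy⁻²·W² = (kg⁻¹·m⁻²·s³·A) · s · (m⁻⁴·s⁴) · (kg²·m⁴·s⁻⁶) = kg·m⁻²·s²·A.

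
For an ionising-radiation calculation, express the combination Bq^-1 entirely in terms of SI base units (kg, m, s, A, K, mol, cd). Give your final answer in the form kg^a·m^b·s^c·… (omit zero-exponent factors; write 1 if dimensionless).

Bq = 1/s = s⁻¹ (activity is decays per second).
So Bq⁻¹ = s.

s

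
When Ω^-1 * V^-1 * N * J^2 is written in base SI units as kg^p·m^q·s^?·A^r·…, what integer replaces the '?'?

0

Ω = kg·m²·s⁻³·A⁻².
So Ω⁻¹ = kg⁻¹·m⁻²·s³·A².
V = kg·m²·s⁻³·A⁻¹.
So V⁻¹ = kg⁻¹·m⁻²·s³·A.
N = kg·m·s⁻².
J = kg·m²·s⁻².
So J² = kg²·m⁴·s⁻⁴.
Combining: Ω⁻¹·V⁻¹·N·J² = (kg⁻¹·m⁻²·s³·A²) · (kg⁻¹·m⁻²·s³·A) · (kg·m·s⁻²) · (kg²·m⁴·s⁻⁴) = kg·m·A³.
The exponent of s is 0.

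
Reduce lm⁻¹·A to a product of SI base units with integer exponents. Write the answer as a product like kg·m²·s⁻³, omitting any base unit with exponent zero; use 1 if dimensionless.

A·cd⁻¹

lm = cd·sr = cd (luminous flux; sr is dimensionless).
So lm⁻¹ = cd⁻¹.
Combining: lm⁻¹·A = cd⁻¹ · A = A·cd⁻¹.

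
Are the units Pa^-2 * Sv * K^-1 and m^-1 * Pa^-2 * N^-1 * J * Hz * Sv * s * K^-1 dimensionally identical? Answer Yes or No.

Left side:
  Pa = kg·m⁻¹·s⁻².
  So Pa⁻² = kg⁻²·m²·s⁴.
  Sv = m²·s⁻².
  Combining: Pa⁻²·Sv·K⁻¹ = (kg⁻²·m²·s⁴) · (m²·s⁻²) · K⁻¹ = kg⁻²·m⁴·s²·K⁻¹.
Right side:
  Pa = N/m² (pressure = force per area),
      = kg·m⁻¹·s⁻².
  So Pa⁻² = kg⁻²·m²·s⁴.
  N = kg·m/s² = kg·m·s⁻² (force = mass × acceleration).
  So N⁻¹ = kg⁻¹·m⁻¹·s².
  J = N·m (work = force × distance),
      = kg·m²·s⁻².
  Hz = 1/s = s⁻¹ (frequency is cycles per second).
  Sv = J/kg (equivalent dose = energy per mass),
      = m²·s⁻².
  Combining: m⁻¹·Pa⁻²·N⁻¹·J·Hz·Sv·s·K⁻¹ = m⁻¹ · (kg⁻²·m²·s⁴) · (kg⁻¹·m⁻¹·s²) · (kg·m²·s⁻²) · s⁻¹ · (m²·s⁻²) · s · K⁻¹ = kg⁻²·m⁴·s²·K⁻¹.
Both reduce to kg⁻²·m⁴·s²·K⁻¹.

Yes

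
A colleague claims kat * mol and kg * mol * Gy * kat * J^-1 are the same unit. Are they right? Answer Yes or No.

Left side:
  kat = mol/s = s⁻¹·mol (catalytic activity).
  Combining: kat·mol = (s⁻¹·mol) · mol = s⁻¹·mol².
Right side:
  Gy = J/kg (absorbed dose = energy per mass),
      = m²·s⁻².
  kat = mol/s = s⁻¹·mol (catalytic activity).
  J = N·m (work = force × distance),
      = kg·m²·s⁻².
  So J⁻¹ = kg⁻¹·m⁻²·s².
  Combining: kg·mol·Gy·kat·J⁻¹ = kg · mol · (m²·s⁻²) · (s⁻¹·mol) · (kg⁻¹·m⁻²·s²) = s⁻¹·mol².
Both reduce to s⁻¹·mol².

Yes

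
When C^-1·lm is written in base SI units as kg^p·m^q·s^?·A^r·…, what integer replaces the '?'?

-1

C = A·s = s·A (charge = current × time).
So C⁻¹ = s⁻¹·A⁻¹.
lm = cd·sr = cd (luminous flux; sr is dimensionless).
Combining: C⁻¹·lm = (s⁻¹·A⁻¹) · cd = s⁻¹·A⁻¹·cd.
The exponent of s is -1.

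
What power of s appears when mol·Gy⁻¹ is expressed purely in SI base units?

Gy = J/kg (absorbed dose = energy per mass),
    = m²·s⁻².
So Gy⁻¹ = m⁻²·s².
Combining: mol·Gy⁻¹ = mol · (m⁻²·s²) = m⁻²·s²·mol.
The exponent of s is 2.

2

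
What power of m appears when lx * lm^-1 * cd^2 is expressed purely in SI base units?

lx = lm/m² (illuminance = luminous flux per area),
    = m⁻²·cd.
lm = cd·sr = cd (luminous flux; sr is dimensionless).
So lm⁻¹ = cd⁻¹.
Combining: lx·lm⁻¹·cd² = (m⁻²·cd) · cd⁻¹ · cd² = m⁻²·cd².
The exponent of m is -2.

-2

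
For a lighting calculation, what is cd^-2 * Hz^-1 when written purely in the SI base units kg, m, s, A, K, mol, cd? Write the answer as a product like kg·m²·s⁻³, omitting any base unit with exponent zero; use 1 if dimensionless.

s·cd⁻²

Hz = 1/s = s⁻¹ (frequency is cycles per second).
So Hz⁻¹ = s.
Combining: cd⁻²·Hz⁻¹ = cd⁻² · s = s·cd⁻².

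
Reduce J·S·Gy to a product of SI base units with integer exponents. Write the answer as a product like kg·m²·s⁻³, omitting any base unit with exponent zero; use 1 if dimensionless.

m²·s⁻¹·A²

J = N·m (work = force × distance),
    = kg·m²·s⁻².
S = 1/Ω (conductance is reciprocal resistance),
    = kg⁻¹·m⁻²·s³·A².
Gy = J/kg (absorbed dose = energy per mass),
    = m²·s⁻².
Combining: J·S·Gy = (kg·m²·s⁻²) · (kg⁻¹·m⁻²·s³·A²) · (m²·s⁻²) = m²·s⁻¹·A².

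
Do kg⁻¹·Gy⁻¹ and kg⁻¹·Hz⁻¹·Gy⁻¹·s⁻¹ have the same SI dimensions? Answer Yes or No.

Yes

Left side:
  Gy = J/kg (absorbed dose = energy per mass),
      = m²·s⁻².
  So Gy⁻¹ = m⁻²·s².
  Combining: kg⁻¹·Gy⁻¹ = kg⁻¹ · (m⁻²·s²) = kg⁻¹·m⁻²·s².
Right side:
  Hz = 1/s = s⁻¹ (frequency is cycles per second).
  So Hz⁻¹ = s.
  Gy = J/kg (absorbed dose = energy per mass),
      = m²·s⁻².
  So Gy⁻¹ = m⁻²·s².
  Combining: kg⁻¹·Hz⁻¹·Gy⁻¹·s⁻¹ = kg⁻¹ · s · (m⁻²·s²) · s⁻¹ = kg⁻¹·m⁻²·s².
Both reduce to kg⁻¹·m⁻²·s².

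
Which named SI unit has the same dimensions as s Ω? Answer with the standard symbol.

H

Ω = kg·m²·s⁻³·A⁻².
Combining: s·Ω = s · (kg·m²·s⁻³·A⁻²) = kg·m²·s⁻²·A⁻².
kg·m²·s⁻²·A⁻² is the base-SI form of the henry.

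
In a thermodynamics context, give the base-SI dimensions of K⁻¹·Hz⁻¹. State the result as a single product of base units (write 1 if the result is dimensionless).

s·K⁻¹

Hz = 1/s = s⁻¹ (frequency is cycles per second).
So Hz⁻¹ = s.
Combining: K⁻¹·Hz⁻¹ = K⁻¹ · s = s·K⁻¹.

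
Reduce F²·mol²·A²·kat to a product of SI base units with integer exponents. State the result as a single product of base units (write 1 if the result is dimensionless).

F = C/V (capacitance = charge per voltage),
    = A·s/(kg·m²·s⁻³·A⁻¹) (substituting C and V),
    = kg⁻¹·m⁻²·s⁴·A².
So F² = kg⁻²·m⁻⁴·s⁸·A⁴.
kat = mol/s = s⁻¹·mol (catalytic activity).
Combining: F²·mol²·A²·kat = (kg⁻²·m⁻⁴·s⁸·A⁴) · mol² · A² · (s⁻¹·mol) = kg⁻²·m⁻⁴·s⁷·A⁶·mol³.

kg⁻²·m⁻⁴·s⁷·A⁶·mol³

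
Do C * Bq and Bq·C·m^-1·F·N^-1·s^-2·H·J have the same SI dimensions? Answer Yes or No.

Yes

Left side:
  C = s·A.
  Bq = s⁻¹.
  Combining: C·Bq = (s·A) · s⁻¹ = A.
Right side:
  Bq = 1/s = s⁻¹ (activity is decays per second).
  C = A·s = s·A (charge = current × time).
  F = C/V (capacitance = charge per voltage),
      = A·s/(kg·m²·s⁻³·A⁻¹) (substituting C and V),
      = kg⁻¹·m⁻²·s⁴·A².
  N = kg·m/s² = kg·m·s⁻² (force = mass × acceleration).
  So N⁻¹ = kg⁻¹·m⁻¹·s².
  H = Wb/A (inductance = flux per current),
      = kg·m²·s⁻²·A⁻².
  J = N·m (work = force × distance),
      = kg·m²·s⁻².
  Combining: Bq·C·m⁻¹·F·N⁻¹·s⁻²·H·J = s⁻¹ · (s·A) · m⁻¹ · (kg⁻¹·m⁻²·s⁴·A²) · (kg⁻¹·m⁻¹·s²) · s⁻² · (kg·m²·s⁻²·A⁻²) · (kg·m²·s⁻²) = A.
Both reduce to A.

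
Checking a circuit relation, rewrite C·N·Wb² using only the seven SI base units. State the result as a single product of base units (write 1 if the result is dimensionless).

C = A·s = s·A (charge = current × time).
N = kg·m/s² = kg·m·s⁻² (force = mass × acceleration).
Wb = V·s (flux: a volt is a weber per second),
    = kg·m²·s⁻²·A⁻¹.
So Wb² = kg²·m⁴·s⁻⁴·A⁻².
Combining: C·N·Wb² = (s·A) · (kg·m·s⁻²) · (kg²·m⁴·s⁻⁴·A⁻²) = kg³·m⁵·s⁻⁵·A⁻¹.

kg³·m⁵·s⁻⁵·A⁻¹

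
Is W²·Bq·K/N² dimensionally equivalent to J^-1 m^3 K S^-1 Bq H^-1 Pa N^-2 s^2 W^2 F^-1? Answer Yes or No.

No

Left side:
  W = J/s (power = energy per time),
      = kg·m²·s⁻³.
  So W² = kg²·m⁴·s⁻⁶.
  Bq = 1/s = s⁻¹ (activity is decays per second).
  N = kg·m/s² = kg·m·s⁻² (force = mass × acceleration).
  So N⁻² = kg⁻²·m⁻²·s⁴.
  Combining: W²·Bq·N⁻²·K = (kg²·m⁴·s⁻⁶) · s⁻¹ · (kg⁻²·m⁻²·s⁴) · K = m²·s⁻³·K.
Right side:
  J = N·m (work = force × distance),
      = kg·m²·s⁻².
  So J⁻¹ = kg⁻¹·m⁻²·s².
  S = 1/Ω (conductance is reciprocal resistance),
      = kg⁻¹·m⁻²·s³·A².
  So S⁻¹ = kg·m²·s⁻³·A⁻².
  Bq = 1/s = s⁻¹ (activity is decays per second).
  H = Wb/A (inductance = flux per current),
      = kg·m²·s⁻²·A⁻².
  So H⁻¹ = kg⁻¹·m⁻²·s²·A².
  Pa = N/m² (pressure = force per area),
      = kg·m⁻¹·s⁻².
  N = kg·m/s² = kg·m·s⁻² (force = mass × acceleration).
  So N⁻² = kg⁻²·m⁻²·s⁴.
  W = J/s (power = energy per time),
      = kg·m²·s⁻³.
  So W² = kg²·m⁴·s⁻⁶.
  F = C/V (capacitance = charge per voltage),
      = A·s/(kg·m²·s⁻³·A⁻¹) (substituting C and V),
      = kg⁻¹·m⁻²·s⁴·A².
  So F⁻¹ = kg·m²·s⁻⁴·A⁻².
  Combining: J⁻¹·m³·K·S⁻¹·Bq·H⁻¹·Pa·N⁻²·s²·W²·F⁻¹ = (kg⁻¹·m⁻²·s²) · m³ · K · (kg·m²·s⁻³·A⁻²) · s⁻¹ · (kg⁻¹·m⁻²·s²·A²) · (kg·m⁻¹·s⁻²) · (kg⁻²·m⁻²·s⁴) · s² · (kg²·m⁴·s⁻⁶) · (kg·m²·s⁻⁴·A⁻²) = kg·m⁴·s⁻⁶·A⁻²·K.
Left is m²·s⁻³·K; right is kg·m⁴·s⁻⁶·A⁻²·K — different.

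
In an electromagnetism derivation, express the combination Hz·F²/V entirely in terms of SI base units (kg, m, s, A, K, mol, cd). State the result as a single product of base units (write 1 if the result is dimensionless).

Hz = s⁻¹.
F = kg⁻¹·m⁻²·s⁴·A².
So F² = kg⁻²·m⁻⁴·s⁸·A⁴.
V = kg·m²·s⁻³·A⁻¹.
So V⁻¹ = kg⁻¹·m⁻²·s³·A.
Combining: Hz·F²·V⁻¹ = s⁻¹ · (kg⁻²·m⁻⁴·s⁸·A⁴) · (kg⁻¹·m⁻²·s³·A) = kg⁻³·m⁻⁶·s¹⁰·A⁵.

kg⁻³·m⁻⁶·s¹⁰·A⁵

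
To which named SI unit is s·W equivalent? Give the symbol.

W = J/s (power = energy per time),
    = kg·m²·s⁻³.
Combining: s·W = s · (kg·m²·s⁻³) = kg·m²·s⁻².
kg·m²·s⁻² is the base-SI form of the joule.

J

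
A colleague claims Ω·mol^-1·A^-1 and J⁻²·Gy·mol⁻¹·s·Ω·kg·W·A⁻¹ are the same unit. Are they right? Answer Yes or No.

Yes

Left side:
  Ω = kg·m²·s⁻³·A⁻².
  Combining: Ω·mol⁻¹·A⁻¹ = (kg·m²·s⁻³·A⁻²) · mol⁻¹ · A⁻¹ = kg·m²·s⁻³·A⁻³·mol⁻¹.
Right side:
  J = N·m (work = force × distance),
      = kg·m²·s⁻².
  So J⁻² = kg⁻²·m⁻⁴·s⁴.
  Gy = J/kg (absorbed dose = energy per mass),
      = m²·s⁻².
  Ω = V/A (resistance = voltage per current),
      = kg·m²·s⁻³·A⁻².
  W = J/s (power = energy per time),
      = kg·m²·s⁻³.
  Combining: J⁻²·Gy·mol⁻¹·s·Ω·kg·W·A⁻¹ = (kg⁻²·m⁻⁴·s⁴) · (m²·s⁻²) · mol⁻¹ · s · (kg·m²·s⁻³·A⁻²) · kg · (kg·m²·s⁻³) · A⁻¹ = kg·m²·s⁻³·A⁻³·mol⁻¹.
Both reduce to kg·m²·s⁻³·A⁻³·mol⁻¹.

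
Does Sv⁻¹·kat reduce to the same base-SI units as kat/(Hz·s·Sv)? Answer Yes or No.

Yes

Left side:
  Sv = J/kg (equivalent dose = energy per mass),
      = m²·s⁻².
  So Sv⁻¹ = m⁻²·s².
  kat = mol/s = s⁻¹·mol (catalytic activity).
  Combining: Sv⁻¹·kat = (m⁻²·s²) · (s⁻¹·mol) = m⁻²·s·mol.
Right side:
  Hz = 1/s = s⁻¹ (frequency is cycles per second).
  So Hz⁻¹ = s.
  Sv = J/kg (equivalent dose = energy per mass),
      = m²·s⁻².
  So Sv⁻¹ = m⁻²·s².
  kat = mol/s = s⁻¹·mol (catalytic activity).
  Combining: Hz⁻¹·s⁻¹·Sv⁻¹·kat = s · s⁻¹ · (m⁻²·s²) · (s⁻¹·mol) = m⁻²·s·mol.
Both reduce to m⁻²·s·mol.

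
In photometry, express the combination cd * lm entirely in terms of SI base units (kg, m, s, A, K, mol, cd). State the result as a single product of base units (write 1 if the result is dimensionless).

lm = cd·sr = cd (luminous flux; sr is dimensionless).
Combining: cd·lm = cd · cd = cd².

cd²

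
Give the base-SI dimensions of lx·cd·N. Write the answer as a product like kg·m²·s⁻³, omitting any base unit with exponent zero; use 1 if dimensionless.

lx = lm/m² (illuminance = luminous flux per area),
    = m⁻²·cd.
N = kg·m/s² = kg·m·s⁻² (force = mass × acceleration).
Combining: lx·cd·N = (m⁻²·cd) · cd · (kg·m·s⁻²) = kg·m⁻¹·s⁻²·cd².

kg·m⁻¹·s⁻²·cd²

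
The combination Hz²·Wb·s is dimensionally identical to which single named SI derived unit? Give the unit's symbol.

V

Hz = 1/s = s⁻¹ (frequency is cycles per second).
So Hz² = s⁻².
Wb = V·s (flux: a volt is a weber per second),
    = kg·m²·s⁻²·A⁻¹.
Combining: Hz²·Wb·s = s⁻² · (kg·m²·s⁻²·A⁻¹) · s = kg·m²·s⁻³·A⁻¹.
kg·m²·s⁻³·A⁻¹ is the base-SI form of the volt.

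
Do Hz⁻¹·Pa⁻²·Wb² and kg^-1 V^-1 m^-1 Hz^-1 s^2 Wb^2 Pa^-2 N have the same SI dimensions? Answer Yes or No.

Left side:
  Hz = 1/s = s⁻¹ (frequency is cycles per second).
  So Hz⁻¹ = s.
  Pa = N/m² (pressure = force per area),
      = kg·m⁻¹·s⁻².
  So Pa⁻² = kg⁻²·m²·s⁴.
  Wb = V·s (flux: a volt is a weber per second),
      = kg·m²·s⁻²·A⁻¹.
  So Wb² = kg²·m⁴·s⁻⁴·A⁻².
  Combining: Hz⁻¹·Pa⁻²·Wb² = s · (kg⁻²·m²·s⁴) · (kg²·m⁴·s⁻⁴·A⁻²) = m⁶·s·A⁻².
Right side:
  V = kg·m²·s⁻³·A⁻¹.
  So V⁻¹ = kg⁻¹·m⁻²·s³·A.
  Hz = s⁻¹.
  So Hz⁻¹ = s.
  Wb = kg·m²·s⁻²·A⁻¹.
  So Wb² = kg²·m⁴·s⁻⁴·A⁻².
  Pa = kg·m⁻¹·s⁻².
  So Pa⁻² = kg⁻²·m²·s⁴.
  N = kg·m·s⁻².
  Combining: kg⁻¹·V⁻¹·m⁻¹·Hz⁻¹·s²·Wb²·Pa⁻²·N = kg⁻¹ · (kg⁻¹·m⁻²·s³·A) · m⁻¹ · s · s² · (kg²·m⁴·s⁻⁴·A⁻²) · (kg⁻²·m²·s⁴) · (kg·m·s⁻²) = kg⁻¹·m⁴·s⁴·A⁻¹.
Left is m⁶·s·A⁻²; right is kg⁻¹·m⁴·s⁴·A⁻¹ — different.

No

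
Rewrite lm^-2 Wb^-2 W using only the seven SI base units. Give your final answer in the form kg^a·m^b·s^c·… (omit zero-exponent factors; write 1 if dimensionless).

kg⁻¹·m⁻²·s·A²·cd⁻²

lm = cd·sr = cd (luminous flux; sr is dimensionless).
So lm⁻² = cd⁻².
Wb = V·s (flux: a volt is a weber per second),
    = kg·m²·s⁻²·A⁻¹.
So Wb⁻² = kg⁻²·m⁻⁴·s⁴·A².
W = J/s (power = energy per time),
    = kg·m²·s⁻³.
Combining: lm⁻²·Wb⁻²·W = cd⁻² · (kg⁻²·m⁻⁴·s⁴·A²) · (kg·m²·s⁻³) = kg⁻¹·m⁻²·s·A²·cd⁻².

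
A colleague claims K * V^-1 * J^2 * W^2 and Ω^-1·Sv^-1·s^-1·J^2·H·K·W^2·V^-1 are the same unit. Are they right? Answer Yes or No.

No

Left side:
  V = W/A (potential = power per current),
      = kg·m²·s⁻³·A⁻¹.
  So V⁻¹ = kg⁻¹·m⁻²·s³·A.
  J = N·m (work = force × distance),
      = kg·m²·s⁻².
  So J² = kg²·m⁴·s⁻⁴.
  W = J/s (power = energy per time),
      = kg·m²·s⁻³.
  So W² = kg²·m⁴·s⁻⁶.
  Combining: K·V⁻¹·J²·W² = K · (kg⁻¹·m⁻²·s³·A) · (kg²·m⁴·s⁻⁴) · (kg²·m⁴·s⁻⁶) = kg³·m⁶·s⁻⁷·A·K.
Right side:
  Ω = V/A (resistance = voltage per current),
      = kg·m²·s⁻³·A⁻².
  So Ω⁻¹ = kg⁻¹·m⁻²·s³·A².
  Sv = J/kg (equivalent dose = energy per mass),
      = m²·s⁻².
  So Sv⁻¹ = m⁻²·s².
  J = N·m (work = force × distance),
      = kg·m²·s⁻².
  So J² = kg²·m⁴·s⁻⁴.
  H = Wb/A (inductance = flux per current),
      = kg·m²·s⁻²·A⁻².
  W = J/s (power = energy per time),
      = kg·m²·s⁻³.
  So W² = kg²·m⁴·s⁻⁶.
  V = W/A (potential = power per current),
      = kg·m²·s⁻³·A⁻¹.
  So V⁻¹ = kg⁻¹·m⁻²·s³·A.
  Combining: Ω⁻¹·Sv⁻¹·s⁻¹·J²·H·K·W²·V⁻¹ = (kg⁻¹·m⁻²·s³·A²) · (m⁻²·s²) · s⁻¹ · (kg²·m⁴·s⁻⁴) · (kg·m²·s⁻²·A⁻²) · K · (kg²·m⁴·s⁻⁶) · (kg⁻¹·m⁻²·s³·A) = kg³·m⁴·s⁻⁵·A·K.
Left is kg³·m⁶·s⁻⁷·A·K; right is kg³·m⁴·s⁻⁵·A·K — different.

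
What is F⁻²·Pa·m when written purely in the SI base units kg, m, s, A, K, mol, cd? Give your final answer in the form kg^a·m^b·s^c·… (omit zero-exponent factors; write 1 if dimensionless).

F = kg⁻¹·m⁻²·s⁴·A².
So F⁻² = kg²·m⁴·s⁻⁸·A⁻⁴.
Pa = kg·m⁻¹·s⁻².
Combining: F⁻²·Pa·m = (kg²·m⁴·s⁻⁸·A⁻⁴) · (kg·m⁻¹·s⁻²) · m = kg³·m⁴·s⁻¹⁰·A⁻⁴.

kg³·m⁴·s⁻¹⁰·A⁻⁴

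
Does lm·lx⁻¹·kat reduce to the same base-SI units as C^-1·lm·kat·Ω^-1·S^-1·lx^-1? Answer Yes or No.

No

Left side:
  lm = cd.
  lx = m⁻²·cd.
  So lx⁻¹ = m²·cd⁻¹.
  kat = s⁻¹·mol.
  Combining: lm·lx⁻¹·kat = cd · (m²·cd⁻¹) · (s⁻¹·mol) = m²·s⁻¹·mol.
Right side:
  C = A·s = s·A (charge = current × time).
  So C⁻¹ = s⁻¹·A⁻¹.
  lm = cd·sr = cd (luminous flux; sr is dimensionless).
  kat = mol/s = s⁻¹·mol (catalytic activity).
  Ω = V/A (resistance = voltage per current),
      = kg·m²·s⁻³·A⁻².
  So Ω⁻¹ = kg⁻¹·m⁻²·s³·A².
  S = 1/Ω (conductance is reciprocal resistance),
      = kg⁻¹·m⁻²·s³·A².
  So S⁻¹ = kg·m²·s⁻³·A⁻².
  lx = lm/m² (illuminance = luminous flux per area),
      = m⁻²·cd.
  So lx⁻¹ = m²·cd⁻¹.
  Combining: C⁻¹·lm·kat·Ω⁻¹·S⁻¹·lx⁻¹ = (s⁻¹·A⁻¹) · cd · (s⁻¹·mol) · (kg⁻¹·m⁻²·s³·A²) · (kg·m²·s⁻³·A⁻²) · (m²·cd⁻¹) = m²·s⁻²·A⁻¹·mol.
Left is m²·s⁻¹·mol; right is m²·s⁻²·A⁻¹·mol — different.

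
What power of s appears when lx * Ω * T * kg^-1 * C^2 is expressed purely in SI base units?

-3

lx = lm/m² (illuminance = luminous flux per area),
    = m⁻²·cd.
Ω = V/A (resistance = voltage per current),
    = kg·m²·s⁻³·A⁻².
T = Wb/m² (flux density = flux per area),
    = kg·s⁻²·A⁻¹.
C = A·s = s·A (charge = current × time).
So C² = s²·A².
Combining: lx·Ω·T·kg⁻¹·C² = (m⁻²·cd) · (kg·m²·s⁻³·A⁻²) · (kg·s⁻²·A⁻¹) · kg⁻¹ · (s²·A²) = kg·s⁻³·A⁻¹·cd.
The exponent of s is -3.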